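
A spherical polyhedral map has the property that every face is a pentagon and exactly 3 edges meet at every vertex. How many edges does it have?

Each face has 5 edges and each edge borders two faces, so 2E = 5F.
Each vertex has degree 3, so 3V = 2E and hence V = 5F/3.
Euler: V − E + F = 2 ⇒ (5F/3) − (5F/2) + F = 2.
Multiply by 6: (10 − 15 + 6)F = 12, i.e. 1F = 12.
So F = 12, E = 5·12/2 = 30, V = 5·12/3 = 20.

30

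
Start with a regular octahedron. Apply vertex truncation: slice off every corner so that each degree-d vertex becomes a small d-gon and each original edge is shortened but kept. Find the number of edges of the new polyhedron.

The base solid has V = 6, E = 12, F = 8.
Truncation replaces each original edge-end by a new vertex, so V′ = 2E = 24.
Each original edge survives, and each old vertex of degree d contributes d new edges; summing degrees gives Σd = 2E, so E′ = E + 2E = 3E = 36.
Each original face survives and each original vertex becomes one new face: F′ = F + V = 14.

36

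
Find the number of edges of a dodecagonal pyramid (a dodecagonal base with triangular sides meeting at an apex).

A pyramid on an n-gon base has one n-gon and n triangles: V = 12 + 1 = 13, E = 2·12 = 24, F = 12 + 1 = 13.

24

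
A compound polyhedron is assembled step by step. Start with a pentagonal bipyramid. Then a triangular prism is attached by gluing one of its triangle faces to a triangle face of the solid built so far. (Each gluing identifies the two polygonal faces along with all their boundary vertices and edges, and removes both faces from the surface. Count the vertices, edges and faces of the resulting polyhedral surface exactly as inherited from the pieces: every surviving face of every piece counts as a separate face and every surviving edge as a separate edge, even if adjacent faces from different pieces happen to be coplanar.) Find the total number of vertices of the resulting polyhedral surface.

A pentagonal bipyramid: V=7, E=15, F=10.
Attach a triangular prism (V=6, E=9, F=5) along a 3-gon: merge 3 vertices and 3 edges, delete both glued faces → V=10, E=21, F=13.
Check: V − E + F = 10 − 21 + 13 = 2.

10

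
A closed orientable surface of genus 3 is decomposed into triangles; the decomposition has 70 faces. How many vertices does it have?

χ = 2 − 2·3 = -4, and every face is a triangle so 3F = 2E.
E = 3·70/2 = 105. Then V = -4 + E − F = -4 + 105 − 70 = 31.

31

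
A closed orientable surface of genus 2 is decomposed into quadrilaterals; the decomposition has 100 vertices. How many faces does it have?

102

χ = 2 − 2·2 = -2, and every face is a square so 4F = 2E.
V − E + F = -2 with E = 4F/2 gives 100 − (4/2 − 1)·F = -2, so F = 102 and E = 204.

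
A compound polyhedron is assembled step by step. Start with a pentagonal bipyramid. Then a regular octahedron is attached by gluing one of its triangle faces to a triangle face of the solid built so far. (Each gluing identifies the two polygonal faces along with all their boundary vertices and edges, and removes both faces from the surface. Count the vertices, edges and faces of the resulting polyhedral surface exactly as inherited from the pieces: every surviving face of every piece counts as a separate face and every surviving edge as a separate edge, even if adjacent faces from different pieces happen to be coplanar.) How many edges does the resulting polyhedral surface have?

A pentagonal bipyramid: V=7, E=15, F=10.
Attach a regular octahedron (V=6, E=12, F=8) along a 3-gon: merge 3 vertices and 3 edges, delete both glued faces → V=10, E=24, F=16.
Check: V − E + F = 10 − 24 + 16 = 2.

24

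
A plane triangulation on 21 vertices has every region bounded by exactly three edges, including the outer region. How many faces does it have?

In a plane triangulation 3F = 2E and V − E + F = 2, so F = 2V − 4 = 2·21 − 4 = 38.

38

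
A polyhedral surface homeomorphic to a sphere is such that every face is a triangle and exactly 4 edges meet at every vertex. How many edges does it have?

Each face has 3 edges and each edge borders two faces, so 2E = 3F.
Each vertex has degree 4, so 4V = 2E and hence V = 3F/4.
Euler: V − E + F = 2 ⇒ (3F/4) − (3F/2) + F = 2.
Multiply by 8: (6 − 12 + 8)F = 16, i.e. 2F = 16.
So F = 8, E = 3·8/2 = 12, V = 3·8/4 = 6.

12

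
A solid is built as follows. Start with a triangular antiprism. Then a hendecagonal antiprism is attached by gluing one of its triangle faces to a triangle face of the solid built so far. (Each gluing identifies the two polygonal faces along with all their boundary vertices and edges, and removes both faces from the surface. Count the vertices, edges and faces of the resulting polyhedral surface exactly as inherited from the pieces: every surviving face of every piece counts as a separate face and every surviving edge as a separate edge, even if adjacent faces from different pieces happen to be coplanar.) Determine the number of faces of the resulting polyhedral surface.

A triangular antiprism: V=6, E=12, F=8.
Attach a hendecagonal antiprism (V=22, E=44, F=24) along a 3-gon: merge 3 vertices and 3 edges, delete both glued faces → V=25, E=53, F=30.
Check: V − E + F = 25 − 53 + 30 = 2.

30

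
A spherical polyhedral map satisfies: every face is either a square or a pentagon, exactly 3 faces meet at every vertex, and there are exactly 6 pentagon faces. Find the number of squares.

3

Let x be the number of squares; then F = 6 + x.
Edge–face incidences: 2E = 5·6 + 4·x = 30 + 4x.
Every vertex has degree 3, so 3V = 2E.
Euler: V − E + F = 2 ⇒ (2E)/3 − E + (6 + x) = 2.
Multiply by 6: 2·(2E) − 3·(2E) + 6·(6 + x) = 12, i.e. 36 + 6x − (30 + 4x) = 12.
Collecting terms: 2x + 6 = 12, so 2x = 6, so x = 3.
Then 2E = 30 + 4·3 = 42, so E = 21, V = 2E/3 = 14, F = 6 + 3 = 9.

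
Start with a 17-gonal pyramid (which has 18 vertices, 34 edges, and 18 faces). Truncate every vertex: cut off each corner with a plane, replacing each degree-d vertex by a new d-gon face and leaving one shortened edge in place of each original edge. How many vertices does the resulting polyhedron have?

68

Truncation replaces each original edge-end by a new vertex, so V′ = 2E = 68.
Each original edge survives, and each old vertex of degree d contributes d new edges; summing degrees gives Σd = 2E, so E′ = E + 2E = 3E = 102.
Each original face survives and each original vertex becomes one new face: F′ = F + V = 36.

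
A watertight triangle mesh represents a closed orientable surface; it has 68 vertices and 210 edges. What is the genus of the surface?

2

Every face is a triangle and each edge borders two faces, so 3F = 2·210, giving F = 140.
χ = V − E + F = 68 − 210 + 140 = -2.
For a closed orientable surface χ = 2 − 2g, so g = (2 − (-2))/2 = 2.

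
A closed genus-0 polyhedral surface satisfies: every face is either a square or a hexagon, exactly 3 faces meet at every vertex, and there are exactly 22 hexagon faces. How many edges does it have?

Let x be the number of squares; then F = 22 + x.
Edge–face incidences: 2E = 6·22 + 4·x = 132 + 4x.
Every vertex has degree 3, so 3V = 2E.
Euler: V − E + F = 2 ⇒ (2E)/3 − E + (22 + x) = 2.
Multiply by 6: 2·(2E) − 3·(2E) + 6·(22 + x) = 12, i.e. 132 + 6x − (132 + 4x) = 12.
Collecting terms: 2x = 12, so x = 6.
Then 2E = 132 + 4·6 = 156, so E = 78, V = 2E/3 = 52, F = 22 + 6 = 28.

78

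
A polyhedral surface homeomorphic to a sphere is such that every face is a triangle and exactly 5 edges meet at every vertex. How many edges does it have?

30

Each face has 3 edges and each edge borders two faces, so 2E = 3F.
Each vertex has degree 5, so 5V = 2E and hence V = 3F/5.
Euler: V − E + F = 2 ⇒ (3F/5) − (3F/2) + F = 2.
Multiply by 10: (6 − 15 + 10)F = 20, i.e. 1F = 20.
So F = 20, E = 3·20/2 = 30, V = 3·20/5 = 12.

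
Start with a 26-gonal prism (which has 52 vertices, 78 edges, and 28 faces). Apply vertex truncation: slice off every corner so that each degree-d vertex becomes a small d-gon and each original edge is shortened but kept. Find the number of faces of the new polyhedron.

Truncation replaces each original edge-end by a new vertex, so V′ = 2E = 156.
Each original edge survives, and each old vertex of degree d contributes d new edges; summing degrees gives Σd = 2E, so E′ = E + 2E = 3E = 234.
Each original face survives and each original vertex becomes one new face: F′ = F + V = 80.

80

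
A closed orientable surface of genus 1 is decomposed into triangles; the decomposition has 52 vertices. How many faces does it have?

104

χ = 2 − 2·1 = 0, and every face is a triangle so 3F = 2E.
V − E + F = 0 with E = 3F/2 gives 52 − (3/2 − 1)·F = 0, so F = 104 and E = 156.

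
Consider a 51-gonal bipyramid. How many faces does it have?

A bipyramid over an n-gon has 2n triangular faces and n + 2 vertices: V = 51 + 2 = 53, E = 3·51 = 153, F = 2·51 = 102.

102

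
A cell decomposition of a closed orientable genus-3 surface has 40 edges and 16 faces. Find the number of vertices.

20

For a closed orientable surface of genus 3, χ = 2 − 2·3 = -4.
V = -4 + E − F = -4 + 40 − 16 = 20.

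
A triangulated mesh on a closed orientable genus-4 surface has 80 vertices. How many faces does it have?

χ = 2 − 2·4 = -6, and every face is a triangle so 3F = 2E.
V − E + F = -6 with E = 3F/2 gives 80 − (3/2 − 1)·F = -6, so F = 172 and E = 258.

172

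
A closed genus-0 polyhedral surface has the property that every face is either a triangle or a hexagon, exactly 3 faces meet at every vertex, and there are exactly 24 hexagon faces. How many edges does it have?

Let x be the number of triangles; then F = 24 + x.
Edge–face incidences: 2E = 6·24 + 3·x = 144 + 3x.
Every vertex has degree 3, so 3V = 2E.
Euler: V − E + F = 2 ⇒ (2E)/3 − E + (24 + x) = 2.
Multiply by 6: 2·(2E) − 3·(2E) + 6·(24 + x) = 12, i.e. 144 + 6x − (144 + 3x) = 12.
Collecting terms: 3x = 12, so x = 4.
Then 2E = 144 + 3·4 = 156, so E = 78, V = 2E/3 = 52, F = 24 + 4 = 28.

78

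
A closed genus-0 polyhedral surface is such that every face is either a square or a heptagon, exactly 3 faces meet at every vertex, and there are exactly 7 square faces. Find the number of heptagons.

2

Let x be the number of heptagons; then F = 7 + x.
Edge–face incidences: 2E = 4·7 + 7·x = 28 + 7x.
Every vertex has degree 3, so 3V = 2E.
Euler: V − E + F = 2 ⇒ (2E)/3 − E + (7 + x) = 2.
Multiply by 6: 2·(2E) − 3·(2E) + 6·(7 + x) = 12, i.e. 42 + 6x − (28 + 7x) = 12.
Collecting terms: −x + 14 = 12, so −x = −2, so x = 2.
Then 2E = 28 + 7·2 = 42, so E = 21, V = 2E/3 = 14, F = 7 + 2 = 9.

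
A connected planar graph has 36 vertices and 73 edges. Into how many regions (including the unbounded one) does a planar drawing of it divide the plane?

39

Euler's formula for a connected plane graph: V − E + F = 2, so F = 2 − 36 + 73 = 39.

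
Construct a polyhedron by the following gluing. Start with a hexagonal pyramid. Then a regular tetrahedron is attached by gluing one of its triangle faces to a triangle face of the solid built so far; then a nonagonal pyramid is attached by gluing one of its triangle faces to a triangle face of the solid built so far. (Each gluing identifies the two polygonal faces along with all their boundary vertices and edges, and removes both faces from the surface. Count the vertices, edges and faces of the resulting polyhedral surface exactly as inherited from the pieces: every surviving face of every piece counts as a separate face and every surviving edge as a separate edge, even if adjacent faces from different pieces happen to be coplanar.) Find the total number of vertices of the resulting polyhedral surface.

A hexagonal pyramid: V=7, E=12, F=7.
Attach a regular tetrahedron (V=4, E=6, F=4) along a 3-gon: merge 3 vertices and 3 edges, delete both glued faces → V=8, E=15, F=9.
Attach a nonagonal pyramid (V=10, E=18, F=10) along a 3-gon: merge 3 vertices and 3 edges, delete both glued faces → V=15, E=30, F=17.
Check: V − E + F = 15 − 30 + 17 = 2.

15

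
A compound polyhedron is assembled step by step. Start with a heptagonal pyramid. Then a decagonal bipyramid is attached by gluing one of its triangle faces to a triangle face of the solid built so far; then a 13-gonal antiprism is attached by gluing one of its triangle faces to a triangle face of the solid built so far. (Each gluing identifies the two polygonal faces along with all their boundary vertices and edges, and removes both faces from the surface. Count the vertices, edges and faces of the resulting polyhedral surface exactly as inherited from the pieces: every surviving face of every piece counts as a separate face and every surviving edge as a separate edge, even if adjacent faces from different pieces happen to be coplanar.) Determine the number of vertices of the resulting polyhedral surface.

40

A heptagonal pyramid: V=8, E=14, F=8.
Attach a decagonal bipyramid (V=12, E=30, F=20) along a 3-gon: merge 3 vertices and 3 edges, delete both glued faces → V=17, E=41, F=26.
Attach a 13-gonal antiprism (V=26, E=52, F=28) along a 3-gon: merge 3 vertices and 3 edges, delete both glued faces → V=40, E=90, F=52.
Check: V − E + F = 40 − 90 + 52 = 2.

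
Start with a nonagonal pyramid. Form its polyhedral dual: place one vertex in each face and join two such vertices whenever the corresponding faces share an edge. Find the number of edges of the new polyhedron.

18

The base solid has V = 10, E = 18, F = 10.
The dual swaps V and F and preserves E: V′ = F = 10, E′ = E = 18, F′ = V = 10.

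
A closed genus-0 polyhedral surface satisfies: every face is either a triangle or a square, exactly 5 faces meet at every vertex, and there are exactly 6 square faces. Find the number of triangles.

32

Let x be the number of triangles; then F = 6 + x.
Edge–face incidences: 2E = 4·6 + 3·x = 24 + 3x.
Every vertex has degree 5, so 5V = 2E.
Euler: V − E + F = 2 ⇒ (2E)/5 − E + (6 + x) = 2.
Multiply by 10: 2·(2E) − 5·(2E) + 10·(6 + x) = 20, i.e. 60 + 10x − 3·(24 + 3x) = 20.
Collecting terms: x − 12 = 20, so x = 32.
Then 2E = 24 + 3·32 = 120, so E = 60, V = 2E/5 = 24, F = 6 + 32 = 38.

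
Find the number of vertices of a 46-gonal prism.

92

A prism on an n-gon has two n-gon bases and n rectangular sides: V = 2·46 = 92, E = 3·46 = 138, F = 46 + 2 = 48.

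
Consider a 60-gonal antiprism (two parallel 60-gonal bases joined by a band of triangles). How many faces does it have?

An antiprism on an n-gon has two n-gon caps and 2n triangles: V = 2·60 = 120, E = 4·60 = 240, F = 2·60 + 2 = 122.

122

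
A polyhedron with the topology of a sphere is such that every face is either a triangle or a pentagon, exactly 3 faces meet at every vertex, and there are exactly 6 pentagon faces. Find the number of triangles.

Let x be the number of triangles; then F = 6 + x.
Edge–face incidences: 2E = 5·6 + 3·x = 30 + 3x.
Every vertex has degree 3, so 3V = 2E.
Euler: V − E + F = 2 ⇒ (2E)/3 − E + (6 + x) = 2.
Multiply by 6: 2·(2E) − 3·(2E) + 6·(6 + x) = 12, i.e. 36 + 6x − (30 + 3x) = 12.
Collecting terms: 3x + 6 = 12, so 3x = 6, so x = 2.
Then 2E = 30 + 3·2 = 36, so E = 18, V = 2E/3 = 12, F = 6 + 2 = 8.

2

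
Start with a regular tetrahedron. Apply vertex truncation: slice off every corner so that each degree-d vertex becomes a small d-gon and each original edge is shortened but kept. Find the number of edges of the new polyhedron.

18

The base solid has V = 4, E = 6, F = 4.
Truncation replaces each original edge-end by a new vertex, so V′ = 2E = 12.
Each original edge survives, and each old vertex of degree d contributes d new edges; summing degrees gives Σd = 2E, so E′ = E + 2E = 3E = 18.
Each original face survives and each original vertex becomes one new face: F′ = F + V = 8.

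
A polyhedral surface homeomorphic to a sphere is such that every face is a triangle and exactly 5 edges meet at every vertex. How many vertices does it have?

Each face has 3 edges and each edge borders two faces, so 2E = 3F.
Each vertex has degree 5, so 5V = 2E and hence V = 3F/5.
Euler: V − E + F = 2 ⇒ (3F/5) − (3F/2) + F = 2.
Multiply by 10: (6 − 15 + 10)F = 20, i.e. 1F = 20.
So F = 20, E = 3·20/2 = 30, V = 3·20/5 = 12.

12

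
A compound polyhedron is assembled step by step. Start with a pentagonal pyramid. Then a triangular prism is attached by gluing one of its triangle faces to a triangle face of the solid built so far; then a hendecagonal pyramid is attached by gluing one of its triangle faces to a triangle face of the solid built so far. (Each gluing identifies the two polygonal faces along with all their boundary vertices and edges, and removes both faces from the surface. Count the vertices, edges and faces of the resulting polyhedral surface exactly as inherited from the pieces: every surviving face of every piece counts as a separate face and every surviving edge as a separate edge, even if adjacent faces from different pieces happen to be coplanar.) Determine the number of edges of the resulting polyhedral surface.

A pentagonal pyramid: V=6, E=10, F=6.
Attach a triangular prism (V=6, E=9, F=5) along a 3-gon: merge 3 vertices and 3 edges, delete both glued faces → V=9, E=16, F=9.
Attach a hendecagonal pyramid (V=12, E=22, F=12) along a 3-gon: merge 3 vertices and 3 edges, delete both glued faces → V=18, E=35, F=19.
Check: V − E + F = 18 − 35 + 19 = 2.

35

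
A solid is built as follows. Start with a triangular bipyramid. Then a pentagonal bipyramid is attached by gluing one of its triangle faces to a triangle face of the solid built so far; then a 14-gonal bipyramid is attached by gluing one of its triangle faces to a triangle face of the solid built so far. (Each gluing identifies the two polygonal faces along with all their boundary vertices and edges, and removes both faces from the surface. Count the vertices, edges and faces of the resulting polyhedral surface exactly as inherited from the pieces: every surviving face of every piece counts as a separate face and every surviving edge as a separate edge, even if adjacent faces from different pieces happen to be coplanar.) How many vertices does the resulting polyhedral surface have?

22

A triangular bipyramid: V=5, E=9, F=6.
Attach a pentagonal bipyramid (V=7, E=15, F=10) along a 3-gon: merge 3 vertices and 3 edges, delete both glued faces → V=9, E=21, F=14.
Attach a 14-gonal bipyramid (V=16, E=42, F=28) along a 3-gon: merge 3 vertices and 3 edges, delete both glued faces → V=22, E=60, F=40.
Check: V − E + F = 22 − 60 + 40 = 2.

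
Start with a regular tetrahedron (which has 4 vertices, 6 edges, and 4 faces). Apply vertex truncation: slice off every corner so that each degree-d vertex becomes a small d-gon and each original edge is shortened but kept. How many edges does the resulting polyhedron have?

18

Truncation replaces each original edge-end by a new vertex, so V′ = 2E = 12.
Each original edge survives, and each old vertex of degree d contributes d new edges; summing degrees gives Σd = 2E, so E′ = E + 2E = 3E = 18.
Each original face survives and each original vertex becomes one new face: F′ = F + V = 8.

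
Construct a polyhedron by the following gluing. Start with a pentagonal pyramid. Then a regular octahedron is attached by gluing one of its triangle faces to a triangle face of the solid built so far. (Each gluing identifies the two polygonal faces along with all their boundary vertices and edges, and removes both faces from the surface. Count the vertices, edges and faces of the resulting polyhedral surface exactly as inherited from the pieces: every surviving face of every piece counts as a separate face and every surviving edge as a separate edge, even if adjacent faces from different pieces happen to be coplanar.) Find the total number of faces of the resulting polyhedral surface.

12

A pentagonal pyramid: V=6, E=10, F=6.
Attach a regular octahedron (V=6, E=12, F=8) along a 3-gon: merge 3 vertices and 3 edges, delete both glued faces → V=9, E=19, F=12.
Check: V − E + F = 9 − 19 + 12 = 2.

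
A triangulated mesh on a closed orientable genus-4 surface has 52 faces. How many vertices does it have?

20

χ = 2 − 2·4 = -6, and every face is a triangle so 3F = 2E.
E = 3·52/2 = 78. Then V = -6 + E − F = -6 + 78 − 52 = 20.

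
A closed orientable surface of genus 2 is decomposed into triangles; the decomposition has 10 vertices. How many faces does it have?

χ = 2 − 2·2 = -2, and every face is a triangle so 3F = 2E.
V − E + F = -2 with E = 3F/2 gives 10 − (3/2 − 1)·F = -2, so F = 24 and E = 36.

24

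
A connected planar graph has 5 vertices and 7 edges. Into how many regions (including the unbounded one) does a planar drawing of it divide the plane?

4

Euler's formula for a connected plane graph: V − E + F = 2, so F = 2 − 5 + 7 = 4.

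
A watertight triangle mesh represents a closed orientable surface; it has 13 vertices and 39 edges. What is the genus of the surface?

1

Every face is a triangle and each edge borders two faces, so 3F = 2·39, giving F = 26.
χ = V − E + F = 13 − 39 + 26 = 0.
For a closed orientable surface χ = 2 − 2g, so g = (2 − (0))/2 = 1.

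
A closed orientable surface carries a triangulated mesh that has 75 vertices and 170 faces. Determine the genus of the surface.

Every face is a triangle, so 2E = 3·170 = 510, giving E = 255.
χ = V − E + F = 75 − 255 + 170 = -10.
For a closed orientable surface χ = 2 − 2g, so g = (2 − (-10))/2 = 6.

6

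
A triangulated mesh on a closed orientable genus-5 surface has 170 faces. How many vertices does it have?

χ = 2 − 2·5 = -8, and every face is a triangle so 3F = 2E.
E = 3·170/2 = 255. Then V = -8 + E − F = -8 + 255 − 170 = 77.

77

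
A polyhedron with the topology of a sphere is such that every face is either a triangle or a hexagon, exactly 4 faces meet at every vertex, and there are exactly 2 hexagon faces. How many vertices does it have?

12

Let x be the number of triangles; then F = 2 + x.
Edge–face incidences: 2E = 6·2 + 3·x = 12 + 3x.
Every vertex has degree 4, so 4V = 2E.
Euler: V − E + F = 2 ⇒ (2E)/4 − E + (2 + x) = 2.
Multiply by 8: 2·(2E) − 4·(2E) + 8·(2 + x) = 16, i.e. 16 + 8x − 2·(12 + 3x) = 16.
Collecting terms: 2x − 8 = 16, so 2x = 24, so x = 12.
Then 2E = 12 + 3·12 = 48, so E = 24, V = 2E/4 = 12, F = 2 + 12 = 14.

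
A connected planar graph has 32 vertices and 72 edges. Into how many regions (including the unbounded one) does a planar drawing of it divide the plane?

42

Euler's formula for a connected plane graph: V − E + F = 2, so F = 2 − 32 + 72 = 42.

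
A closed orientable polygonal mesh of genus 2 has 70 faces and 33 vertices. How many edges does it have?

For a closed orientable surface of genus 2, χ = 2 − 2·2 = -2.
E = V + F − (-2) = 33 + 70 − (-2) = 105.

105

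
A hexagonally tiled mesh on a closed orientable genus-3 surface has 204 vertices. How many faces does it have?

104

χ = 2 − 2·3 = -4, and every face is a hexagon so 6F = 2E.
V − E + F = -4 with E = 6F/2 gives 204 − (6/2 − 1)·F = -4, so F = 104 and E = 312.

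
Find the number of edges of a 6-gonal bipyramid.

A bipyramid over an n-gon has 2n triangular faces and n + 2 vertices: V = 6 + 2 = 8, E = 3·6 = 18, F = 2·6 = 12.

18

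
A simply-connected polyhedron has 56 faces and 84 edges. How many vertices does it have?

30

Here V − E + F = 2.
V = 2 + E − F = 2 + 84 − 56 = 30.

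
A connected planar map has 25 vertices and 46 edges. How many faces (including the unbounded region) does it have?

Euler's formula for a connected plane graph: V − E + F = 2, so F = 2 − 25 + 46 = 23.

23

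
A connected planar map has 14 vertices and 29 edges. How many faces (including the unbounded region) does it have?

Euler's formula for a connected plane graph: V − E + F = 2, so F = 2 − 14 + 29 = 17.

17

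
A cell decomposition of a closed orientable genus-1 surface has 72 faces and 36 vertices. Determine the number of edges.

108

For a closed orientable surface of genus 1, χ = 2 − 2·1 = 0.
E = V + F − (0) = 36 + 72 − (0) = 108.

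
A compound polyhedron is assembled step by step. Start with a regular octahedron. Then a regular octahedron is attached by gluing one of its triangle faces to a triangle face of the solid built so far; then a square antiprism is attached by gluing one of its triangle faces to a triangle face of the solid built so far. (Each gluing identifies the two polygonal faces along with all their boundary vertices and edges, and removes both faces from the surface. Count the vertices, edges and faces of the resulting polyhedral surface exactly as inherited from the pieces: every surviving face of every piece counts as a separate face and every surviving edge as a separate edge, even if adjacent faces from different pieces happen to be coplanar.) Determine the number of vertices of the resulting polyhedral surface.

A regular octahedron: V=6, E=12, F=8.
Attach a regular octahedron (V=6, E=12, F=8) along a 3-gon: merge 3 vertices and 3 edges, delete both glued faces → V=9, E=21, F=14.
Attach a square antiprism (V=8, E=16, F=10) along a 3-gon: merge 3 vertices and 3 edges, delete both glued faces → V=14, E=34, F=22.
Check: V − E + F = 14 − 34 + 22 = 2.

14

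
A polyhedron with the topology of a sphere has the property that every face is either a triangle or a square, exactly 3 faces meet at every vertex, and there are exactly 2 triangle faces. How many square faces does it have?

3

Let x be the number of squares; then F = 2 + x.
Edge–face incidences: 2E = 3·2 + 4·x = 6 + 4x.
Every vertex has degree 3, so 3V = 2E.
Euler: V − E + F = 2 ⇒ (2E)/3 − E + (2 + x) = 2.
Multiply by 6: 2·(2E) − 3·(2E) + 6·(2 + x) = 12, i.e. 12 + 6x − (6 + 4x) = 12.
Collecting terms: 2x + 6 = 12, so 2x = 6, so x = 3.
Then 2E = 6 + 4·3 = 18, so E = 9, V = 2E/3 = 6, F = 2 + 3 = 5.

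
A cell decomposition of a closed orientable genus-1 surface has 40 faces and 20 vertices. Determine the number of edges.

For a closed orientable surface of genus 1, χ = 2 − 2·1 = 0.
E = V + F − (0) = 20 + 40 − (0) = 60.

60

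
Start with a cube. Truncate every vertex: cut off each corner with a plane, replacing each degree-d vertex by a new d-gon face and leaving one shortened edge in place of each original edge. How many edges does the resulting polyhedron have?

36

The base solid has V = 8, E = 12, F = 6.
Truncation replaces each original edge-end by a new vertex, so V′ = 2E = 24.
Each original edge survives, and each old vertex of degree d contributes d new edges; summing degrees gives Σd = 2E, so E′ = E + 2E = 3E = 36.
Each original face survives and each original vertex becomes one new face: F′ = F + V = 14.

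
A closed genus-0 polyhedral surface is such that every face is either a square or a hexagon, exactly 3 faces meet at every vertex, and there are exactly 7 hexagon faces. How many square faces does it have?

Let x be the number of squares; then F = 7 + x.
Edge–face incidences: 2E = 6·7 + 4·x = 42 + 4x.
Every vertex has degree 3, so 3V = 2E.
Euler: V − E + F = 2 ⇒ (2E)/3 − E + (7 + x) = 2.
Multiply by 6: 2·(2E) − 3·(2E) + 6·(7 + x) = 12, i.e. 42 + 6x − (42 + 4x) = 12.
Collecting terms: 2x = 12, so x = 6.
Then 2E = 42 + 4·6 = 66, so E = 33, V = 2E/3 = 22, F = 7 + 6 = 13.

6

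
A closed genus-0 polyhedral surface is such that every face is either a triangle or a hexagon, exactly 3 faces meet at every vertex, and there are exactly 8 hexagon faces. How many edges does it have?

30

Let x be the number of triangles; then F = 8 + x.
Edge–face incidences: 2E = 6·8 + 3·x = 48 + 3x.
Every vertex has degree 3, so 3V = 2E.
Euler: V − E + F = 2 ⇒ (2E)/3 − E + (8 + x) = 2.
Multiply by 6: 2·(2E) − 3·(2E) + 6·(8 + x) = 12, i.e. 48 + 6x − (48 + 3x) = 12.
Collecting terms: 3x = 12, so x = 4.
Then 2E = 48 + 3·4 = 60, so E = 30, V = 2E/3 = 20, F = 8 + 4 = 12.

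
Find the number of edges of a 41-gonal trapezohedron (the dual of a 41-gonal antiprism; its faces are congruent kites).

The n-trapezohedron (dual of the n-antiprism) has V = 2·41 + 2 = 84, E = 4·41 = 164, F = 2·41 = 82.

164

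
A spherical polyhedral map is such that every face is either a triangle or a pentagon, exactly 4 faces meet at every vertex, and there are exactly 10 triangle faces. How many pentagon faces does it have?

Let x be the number of pentagons; then F = 10 + x.
Edge–face incidences: 2E = 3·10 + 5·x = 30 + 5x.
Every vertex has degree 4, so 4V = 2E.
Euler: V − E + F = 2 ⇒ (2E)/4 − E + (10 + x) = 2.
Multiply by 8: 2·(2E) − 4·(2E) + 8·(10 + x) = 16, i.e. 80 + 8x − 2·(30 + 5x) = 16.
Collecting terms: −2x + 20 = 16, so −2x = −4, so x = 2.
Then 2E = 30 + 5·2 = 40, so E = 20, V = 2E/4 = 10, F = 10 + 2 = 12.

2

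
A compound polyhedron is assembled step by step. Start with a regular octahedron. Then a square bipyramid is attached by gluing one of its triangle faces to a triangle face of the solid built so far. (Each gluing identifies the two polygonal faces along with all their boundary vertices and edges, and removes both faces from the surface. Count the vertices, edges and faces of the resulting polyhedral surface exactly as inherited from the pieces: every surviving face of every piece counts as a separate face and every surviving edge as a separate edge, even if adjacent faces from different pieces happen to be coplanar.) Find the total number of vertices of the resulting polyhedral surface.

9

A regular octahedron: V=6, E=12, F=8.
Attach a square bipyramid (V=6, E=12, F=8) along a 3-gon: merge 3 vertices and 3 edges, delete both glued faces → V=9, E=21, F=14.
Check: V − E + F = 9 − 21 + 14 = 2.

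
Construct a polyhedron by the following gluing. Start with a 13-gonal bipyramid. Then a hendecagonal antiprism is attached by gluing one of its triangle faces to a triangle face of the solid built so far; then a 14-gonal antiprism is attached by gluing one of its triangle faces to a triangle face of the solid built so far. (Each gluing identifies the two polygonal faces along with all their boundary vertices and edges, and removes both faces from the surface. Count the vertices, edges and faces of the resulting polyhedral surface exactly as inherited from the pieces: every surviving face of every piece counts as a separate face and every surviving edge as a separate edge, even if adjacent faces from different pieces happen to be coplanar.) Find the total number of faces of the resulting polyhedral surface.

A 13-gonal bipyramid: V=15, E=39, F=26.
Attach a hendecagonal antiprism (V=22, E=44, F=24) along a 3-gon: merge 3 vertices and 3 edges, delete both glued faces → V=34, E=80, F=48.
Attach a 14-gonal antiprism (V=28, E=56, F=30) along a 3-gon: merge 3 vertices and 3 edges, delete both glued faces → V=59, E=133, F=76.
Check: V − E + F = 59 − 133 + 76 = 2.

76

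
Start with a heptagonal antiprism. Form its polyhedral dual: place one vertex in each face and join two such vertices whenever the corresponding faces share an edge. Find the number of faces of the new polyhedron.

14

The base solid has V = 14, E = 28, F = 16.
The dual swaps V and F and preserves E: V′ = F = 16, E′ = E = 28, F′ = V = 14.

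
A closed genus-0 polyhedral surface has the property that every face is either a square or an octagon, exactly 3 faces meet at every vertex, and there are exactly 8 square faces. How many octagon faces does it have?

2

Let x be the number of octagons; then F = 8 + x.
Edge–face incidences: 2E = 4·8 + 8·x = 32 + 8x.
Every vertex has degree 3, so 3V = 2E.
Euler: V − E + F = 2 ⇒ (2E)/3 − E + (8 + x) = 2.
Multiply by 6: 2·(2E) − 3·(2E) + 6·(8 + x) = 12, i.e. 48 + 6x − (32 + 8x) = 12.
Collecting terms: −2x + 16 = 12, so −2x = −4, so x = 2.
Then 2E = 32 + 8·2 = 48, so E = 24, V = 2E/3 = 16, F = 8 + 2 = 10.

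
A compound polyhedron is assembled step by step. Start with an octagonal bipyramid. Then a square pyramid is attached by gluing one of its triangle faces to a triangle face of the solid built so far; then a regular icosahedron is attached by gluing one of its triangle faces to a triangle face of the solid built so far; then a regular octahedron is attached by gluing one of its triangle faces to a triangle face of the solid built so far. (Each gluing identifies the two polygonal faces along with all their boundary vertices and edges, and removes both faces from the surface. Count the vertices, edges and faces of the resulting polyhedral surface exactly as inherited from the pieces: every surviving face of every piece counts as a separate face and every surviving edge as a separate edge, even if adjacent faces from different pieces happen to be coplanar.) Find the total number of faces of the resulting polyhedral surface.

An octagonal bipyramid: V=10, E=24, F=16.
Attach a square pyramid (V=5, E=8, F=5) along a 3-gon: merge 3 vertices and 3 edges, delete both glued faces → V=12, E=29, F=19.
Attach a regular icosahedron (V=12, E=30, F=20) along a 3-gon: merge 3 vertices and 3 edges, delete both glued faces → V=21, E=56, F=37.
Attach a regular octahedron (V=6, E=12, F=8) along a 3-gon: merge 3 vertices and 3 edges, delete both glued faces → V=24, E=65, F=43.
Check: V − E + F = 24 − 65 + 43 = 2.

43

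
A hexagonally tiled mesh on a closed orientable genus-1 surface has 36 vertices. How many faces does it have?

18

χ = 2 − 2·1 = 0, and every face is a hexagon so 6F = 2E.
V − E + F = 0 with E = 6F/2 gives 36 − (6/2 − 1)·F = 0, so F = 18 and E = 54.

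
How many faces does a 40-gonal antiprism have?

82

An antiprism on an n-gon has two n-gon caps and 2n triangles: V = 2·40 = 80, E = 4·40 = 160, F = 2·40 + 2 = 82.
Check: V − E + F = 80 − 160 + 82 = 2.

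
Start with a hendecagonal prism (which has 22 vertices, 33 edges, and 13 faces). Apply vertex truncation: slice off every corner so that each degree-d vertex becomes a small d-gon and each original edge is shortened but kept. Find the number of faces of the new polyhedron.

Truncation replaces each original edge-end by a new vertex, so V′ = 2E = 66.
Each original edge survives, and each old vertex of degree d contributes d new edges; summing degrees gives Σd = 2E, so E′ = E + 2E = 3E = 99.
Each original face survives and each original vertex becomes one new face: F′ = F + V = 35.

35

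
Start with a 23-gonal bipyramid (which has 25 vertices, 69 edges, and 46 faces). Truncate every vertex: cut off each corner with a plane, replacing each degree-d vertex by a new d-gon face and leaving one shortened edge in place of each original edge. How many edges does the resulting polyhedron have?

207

Truncation replaces each original edge-end by a new vertex, so V′ = 2E = 138.
Each original edge survives, and each old vertex of degree d contributes d new edges; summing degrees gives Σd = 2E, so E′ = E + 2E = 3E = 207.
Each original face survives and each original vertex becomes one new face: F′ = F + V = 71.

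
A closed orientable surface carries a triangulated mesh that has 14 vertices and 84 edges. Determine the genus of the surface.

8

Every face is a triangle and each edge borders two faces, so 3F = 2·84, giving F = 56.
χ = V − E + F = 14 − 84 + 56 = -14.
For a closed orientable surface χ = 2 − 2g, so g = (2 − (-14))/2 = 8.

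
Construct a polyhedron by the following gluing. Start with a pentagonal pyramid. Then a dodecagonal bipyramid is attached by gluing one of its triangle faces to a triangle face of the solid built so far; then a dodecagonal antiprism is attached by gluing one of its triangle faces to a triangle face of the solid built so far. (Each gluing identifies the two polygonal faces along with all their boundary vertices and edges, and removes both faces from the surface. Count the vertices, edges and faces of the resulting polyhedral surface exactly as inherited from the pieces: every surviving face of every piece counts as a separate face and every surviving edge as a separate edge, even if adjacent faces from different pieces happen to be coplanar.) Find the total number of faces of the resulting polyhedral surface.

52

A pentagonal pyramid: V=6, E=10, F=6.
Attach a dodecagonal bipyramid (V=14, E=36, F=24) along a 3-gon: merge 3 vertices and 3 edges, delete both glued faces → V=17, E=43, F=28.
Attach a dodecagonal antiprism (V=24, E=48, F=26) along a 3-gon: merge 3 vertices and 3 edges, delete both glued faces → V=38, E=88, F=52.
Check: V − E + F = 38 − 88 + 52 = 2.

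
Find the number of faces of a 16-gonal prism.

A prism on an n-gon has two n-gon bases and n rectangular sides: V = 2·16 = 32, E = 3·16 = 48, F = 16 + 2 = 18.

18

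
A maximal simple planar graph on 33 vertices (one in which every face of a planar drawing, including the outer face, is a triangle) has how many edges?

93

In a plane triangulation 3F = 2E and V − E + F = 2, so E = 3V − 6 = 3·33 − 6 = 93.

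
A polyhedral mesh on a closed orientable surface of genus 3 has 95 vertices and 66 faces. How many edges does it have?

For a closed orientable surface of genus 3, χ = 2 − 2·3 = -4.
E = V + F − (-4) = 95 + 66 − (-4) = 165.

165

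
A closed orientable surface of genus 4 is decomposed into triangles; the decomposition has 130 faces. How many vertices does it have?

59

χ = 2 − 2·4 = -6, and every face is a triangle so 3F = 2E.
E = 3·130/2 = 195. Then V = -6 + E − F = -6 + 195 − 130 = 59.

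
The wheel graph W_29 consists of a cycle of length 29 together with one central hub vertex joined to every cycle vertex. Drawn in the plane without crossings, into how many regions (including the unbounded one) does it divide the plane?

W_29 has V = 29 + 1 = 30 vertices and E = 2·29 = 58 edges.
By Euler's formula F = 2 − V + E = 2 − 30 + 58 = 30.

30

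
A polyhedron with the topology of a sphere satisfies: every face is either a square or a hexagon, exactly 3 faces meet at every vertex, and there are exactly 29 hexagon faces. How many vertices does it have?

66

Let x be the number of squares; then F = 29 + x.
Edge–face incidences: 2E = 6·29 + 4·x = 174 + 4x.
Every vertex has degree 3, so 3V = 2E.
Euler: V − E + F = 2 ⇒ (2E)/3 − E + (29 + x) = 2.
Multiply by 6: 2·(2E) − 3·(2E) + 6·(29 + x) = 12, i.e. 174 + 6x − (174 + 4x) = 12.
Collecting terms: 2x = 12, so x = 6.
Then 2E = 174 + 4·6 = 198, so E = 99, V = 2E/3 = 66, F = 29 + 6 = 35.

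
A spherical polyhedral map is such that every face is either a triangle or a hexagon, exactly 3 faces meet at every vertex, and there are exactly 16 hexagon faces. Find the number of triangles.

Let x be the number of triangles; then F = 16 + x.
Edge–face incidences: 2E = 6·16 + 3·x = 96 + 3x.
Every vertex has degree 3, so 3V = 2E.
Euler: V − E + F = 2 ⇒ (2E)/3 − E + (16 + x) = 2.
Multiply by 6: 2·(2E) − 3·(2E) + 6·(16 + x) = 12, i.e. 96 + 6x − (96 + 3x) = 12.
Collecting terms: 3x = 12, so x = 4.
Then 2E = 96 + 3·4 = 108, so E = 54, V = 2E/3 = 36, F = 16 + 4 = 20.

4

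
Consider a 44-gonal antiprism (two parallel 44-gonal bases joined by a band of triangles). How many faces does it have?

An antiprism on an n-gon has two n-gon caps and 2n triangles: V = 2·44 = 88, E = 4·44 = 176, F = 2·44 + 2 = 90.

90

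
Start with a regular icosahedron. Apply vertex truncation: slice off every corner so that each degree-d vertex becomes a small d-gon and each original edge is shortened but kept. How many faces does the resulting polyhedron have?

32

The base solid has V = 12, E = 30, F = 20.
Truncation replaces each original edge-end by a new vertex, so V′ = 2E = 60.
Each original edge survives, and each old vertex of degree d contributes d new edges; summing degrees gives Σd = 2E, so E′ = E + 2E = 3E = 90.
Each original face survives and each original vertex becomes one new face: F′ = F + V = 32.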